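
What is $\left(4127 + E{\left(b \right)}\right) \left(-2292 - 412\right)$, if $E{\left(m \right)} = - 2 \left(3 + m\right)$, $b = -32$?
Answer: $-11316240$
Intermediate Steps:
$E{\left(m \right)} = -6 - 2 m$
$\left(4127 + E{\left(b \right)}\right) \left(-2292 - 412\right) = \left(4127 - -58\right) \left(-2292 - 412\right) = \left(4127 + \left(-6 + 64\right)\right) \left(-2704\right) = \left(4127 + 58\right) \left(-2704\right) = 4185 \left(-2704\right) = -11316240$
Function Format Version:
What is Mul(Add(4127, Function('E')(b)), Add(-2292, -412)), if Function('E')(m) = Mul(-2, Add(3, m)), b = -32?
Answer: -11316240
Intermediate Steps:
Function('E')(m) = Add(-6, Mul(-2, m))
Mul(Add(4127, Function('E')(b)), Add(-2292, -412)) = Mul(Add(4127, Add(-6, Mul(-2, -32))), Add(-2292, -412)) = Mul(Add(4127, Add(-6, 64)), -2704) = Mul(Add(4127, 58), -2704) = Mul(4185, -2704) = -11316240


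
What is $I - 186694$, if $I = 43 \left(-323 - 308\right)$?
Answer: $-213827$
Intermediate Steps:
$I = -27133$ ($I = 43 \left(-631\right) = -27133$)
$I - 186694 = -27133 - 186694 = -213827$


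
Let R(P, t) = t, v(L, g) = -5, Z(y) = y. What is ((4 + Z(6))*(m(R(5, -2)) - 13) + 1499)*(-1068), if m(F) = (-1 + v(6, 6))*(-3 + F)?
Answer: -1782492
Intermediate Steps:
m(F) = 18 - 6*F (m(F) = (-1 - 5)*(-3 + F) = -6*(-3 + F) = 18 - 6*F)
((4 + Z(6))*(m(R(5, -2)) - 13) + 1499)*(-1068) = ((4 + 6)*((18 - 6*(-2)) - 13) + 1499)*(-1068) = (10*((18 + 12) - 13) + 1499)*(-1068) = (10*(30 - 13) + 1499)*(-1068) = (10*17 + 1499)*(-1068) = (170 + 1499)*(-1068) = 1669*(-1068) = -1782492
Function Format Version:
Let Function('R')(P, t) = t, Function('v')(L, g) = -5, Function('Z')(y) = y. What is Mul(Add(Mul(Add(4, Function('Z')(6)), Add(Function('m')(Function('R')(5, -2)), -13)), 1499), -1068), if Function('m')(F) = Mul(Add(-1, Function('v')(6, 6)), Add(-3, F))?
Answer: -1782492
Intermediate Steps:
Function('m')(F) = Add(18, Mul(-6, F)) (Function('m')(F) = Mul(Add(-1, -5), Add(-3, F)) = Mul(-6, Add(-3, F)) = Add(18, Mul(-6, F)))
Mul(Add(Mul(Add(4, Function('Z')(6)), Add(Function('m')(Function('R')(5, -2)), -13)), 1499), -1068) = Mul(Add(Mul(Add(4, 6), Add(Add(18, Mul(-6, -2)), -13)), 1499), -1068) = Mul(Add(Mul(10, Add(Add(18, 12), -13)), 1499), -1068) = Mul(Add(Mul(10, Add(30, -13)), 1499), -1068) = Mul(Add(Mul(10, 17), 1499), -1068) = Mul(Add(170, 1499), -1068) = Mul(1669, -1068) = -1782492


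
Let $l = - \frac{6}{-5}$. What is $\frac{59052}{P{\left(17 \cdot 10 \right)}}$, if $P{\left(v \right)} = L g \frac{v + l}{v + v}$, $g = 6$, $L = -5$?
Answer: $- \frac{418285}{107} \approx -3909.2$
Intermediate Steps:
$l = \frac{6}{5}$ ($l = \left(-6\right) \left(- \frac{1}{5}\right) = \frac{6}{5} \approx 1.2$)
$P{\left(v \right)} = - \frac{15 \left(\frac{6}{5} + v\right)}{v}$ ($P{\left(v \right)} = \left(-5\right) 6 \frac{v + \frac{6}{5}}{v + v} = - 30 \frac{\frac{6}{5} + v}{2 v} = - \frac{15 \left(\frac{6}{5} + v\right)}{v}$)
$\frac{59052}{P{\left(17 \cdot 10 \right)}} = \frac{59052}{-15 - \frac{18}{17 \cdot 10}} = \frac{59052}{-15 - \frac{18}{170}} = \frac{59052}{-15 - \frac{9}{85}} = \frac{59052}{- \frac{1284}{85}} = 59052 \left(- \frac{85}{1284}\right) = - \frac{418285}{107}$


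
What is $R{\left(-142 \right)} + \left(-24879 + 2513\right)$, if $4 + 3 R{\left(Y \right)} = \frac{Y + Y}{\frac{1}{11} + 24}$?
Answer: $- \frac{17785154}{795} \approx -22371.0$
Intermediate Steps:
$R{\left(Y \right)} = - \frac{4}{3} + \frac{22 Y}{795}$ ($R{\left(Y \right)} = - \frac{4}{3} + \frac{\left(Y + Y\right) \frac{1}{\frac{1}{11} + 24}}{3} = - \frac{4}{3} + \frac{2 Y \frac{1}{\frac{1}{11} + 24}}{3} = - \frac{4}{3} + \frac{2 Y \frac{1}{\frac{265}{11}}}{3} = - \frac{4}{3} + \frac{2 Y \frac{11}{265}}{3} = - \frac{4}{3} + \frac{\frac{22}{265} Y}{3} = - \frac{4}{3} + \frac{22 Y}{795}$)
$R{\left(-142 \right)} + \left(-24879 + 2513\right) = \left(- \frac{4}{3} + \frac{22}{795} \left(-142\right)\right) + \left(-24879 + 2513\right) = \left(- \frac{4}{3} - \frac{3124}{795}\right) - 22366 = - \frac{4184}{795} - 22366 = - \frac{17785154}{795}$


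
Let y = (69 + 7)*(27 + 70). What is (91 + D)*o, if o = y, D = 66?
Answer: 1157404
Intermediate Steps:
y = 7372 (y = 76*97 = 7372)
o = 7372
(91 + D)*o = (91 + 66)*7372 = 157*7372 = 1157404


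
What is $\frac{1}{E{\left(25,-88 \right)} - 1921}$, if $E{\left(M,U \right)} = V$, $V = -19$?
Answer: $- \frac{1}{1940} \approx -0.00051546$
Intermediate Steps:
$E{\left(M,U \right)} = -19$
$\frac{1}{E{\left(25,-88 \right)} - 1921} = \frac{1}{-19 - 1921} = \frac{1}{-1940} = - \frac{1}{1940}$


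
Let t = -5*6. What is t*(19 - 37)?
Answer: 540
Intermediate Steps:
t = -30
t*(19 - 37) = -30*(19 - 37) = -30*(-18) = 540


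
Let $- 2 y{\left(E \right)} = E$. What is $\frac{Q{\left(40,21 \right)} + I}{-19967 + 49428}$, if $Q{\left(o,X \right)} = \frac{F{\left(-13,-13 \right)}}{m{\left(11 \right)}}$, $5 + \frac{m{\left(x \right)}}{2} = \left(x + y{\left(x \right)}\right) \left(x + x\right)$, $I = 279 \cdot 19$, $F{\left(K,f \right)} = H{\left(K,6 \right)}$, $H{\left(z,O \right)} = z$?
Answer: $\frac{1229819}{6834952} \approx 0.17993$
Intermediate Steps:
$y{\left(E \right)} = - \frac{E}{2}$
$F{\left(K,f \right)} = K$
$I = 5301$
$m{\left(x \right)} = -10 + 2 x^{2}$ ($m{\left(x \right)} = -10 + 2 \left(x - \frac{x}{2}\right) \left(x + x\right) = -10 + 2 \frac{x}{2} \cdot 2 x = -10 + 2 x^{2}$)
$Q{\left(o,X \right)} = - \frac{13}{232}$ ($Q{\left(o,X \right)} = - \frac{13}{-10 + 2 \cdot 11^{2}} = - \frac{13}{-10 + 2 \cdot 121} = - \frac{13}{-10 + 242} = - \frac{13}{232}$)
$\frac{Q{\left(40,21 \right)} + I}{-19967 + 49428} = \frac{- \frac{13}{232} + 5301}{-19967 + 49428} = \frac{1229819}{232 \cdot 29461} = \frac{1229819}{232} \cdot \frac{1}{29461} = \frac{1229819}{6834952}$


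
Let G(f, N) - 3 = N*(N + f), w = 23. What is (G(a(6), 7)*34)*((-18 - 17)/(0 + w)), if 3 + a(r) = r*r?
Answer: -336770/23 ≈ -14642.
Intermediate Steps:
a(r) = -3 + r² (a(r) = -3 + r*r = -3 + r²)
G(f, N) = 3 + N*(N + f)
(G(a(6), 7)*34)*((-18 - 17)/(0 + w)) = ((3 + 7² + 7*(-3 + 6²))*34)*((-18 - 17)/(0 + 23)) = ((3 + 49 + 7*(-3 + 36))*34)*(-35/23) = ((3 + 49 + 7*33)*34)*(-35*1/23) = ((3 + 49 + 231)*34)*(-35/23) = (283*34)*(-35/23) = 9622*(-35/23) = -336770/23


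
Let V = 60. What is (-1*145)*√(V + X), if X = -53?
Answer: -145*√7 ≈ -383.63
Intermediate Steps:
(-1*145)*√(V + X) = (-1*145)*√(60 - 53) = -145*√7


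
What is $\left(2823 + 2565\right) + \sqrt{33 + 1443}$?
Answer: $5388 + 6 \sqrt{41} \approx 5426.4$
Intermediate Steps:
$\left(2823 + 2565\right) + \sqrt{33 + 1443} = 5388 + \sqrt{1476} = 5388 + 6 \sqrt{41}$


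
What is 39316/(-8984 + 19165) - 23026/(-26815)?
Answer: 1288686246/273003515 ≈ 4.7204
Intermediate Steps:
39316/(-8984 + 19165) - 23026/(-26815) = 39316/10181 - 23026*(-1/26815) = 39316*(1/10181) + 23026/26815 = 39316/10181 + 23026/26815 = 1288686246/273003515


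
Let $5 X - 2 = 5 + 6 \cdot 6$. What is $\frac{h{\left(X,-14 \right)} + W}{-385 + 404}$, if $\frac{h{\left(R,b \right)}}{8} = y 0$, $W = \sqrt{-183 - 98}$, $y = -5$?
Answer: $\frac{i \sqrt{281}}{19} \approx 0.88227 i$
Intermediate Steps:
$X = \frac{43}{5}$ ($X = \frac{2}{5} + \frac{5 + 6 \cdot 6}{5} = \frac{2}{5} + \frac{5 + 36}{5} = \frac{2}{5} + \frac{1}{5} \cdot 41 = \frac{2}{5} + \frac{41}{5} = \frac{43}{5} \approx 8.6$)
$W = i \sqrt{281}$ ($W = \sqrt{-281} = i \sqrt{281} \approx 16.763 i$)
$h{\left(R,b \right)} = 0$ ($h{\left(R,b \right)} = 8 \left(\left(-5\right) 0\right) = 8 \cdot 0 = 0$)
$\frac{h{\left(X,-14 \right)} + W}{-385 + 404} = \frac{0 + i \sqrt{281}}{-385 + 404} = \frac{i \sqrt{281}}{19}$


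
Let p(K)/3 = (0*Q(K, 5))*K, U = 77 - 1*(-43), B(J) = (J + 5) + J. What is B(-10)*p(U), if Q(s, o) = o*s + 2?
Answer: 0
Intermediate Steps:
B(J) = 5 + 2*J (B(J) = (5 + J) + J = 5 + 2*J)
Q(s, o) = 2 + o*s
U = 120 (U = 77 + 43 = 120)
p(K) = 0 (p(K) = 3*((0*(2 + 5*K))*K) = 3*(0*K) = 3*0 = 0)
B(-10)*p(U) = (5 + 2*(-10))*0 = (5 - 20)*0 = -15*0 = 0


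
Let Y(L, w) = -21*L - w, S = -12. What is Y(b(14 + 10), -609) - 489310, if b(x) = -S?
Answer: -488953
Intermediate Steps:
b(x) = 12 (b(x) = -1*(-12) = 12)
Y(L, w) = -w - 21*L
Y(b(14 + 10), -609) - 489310 = (-1*(-609) - 21*12) - 489310 = (609 - 252) - 489310 = 357 - 489310 = -488953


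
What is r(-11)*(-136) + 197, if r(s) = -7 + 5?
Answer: 469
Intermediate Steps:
r(s) = -2
r(-11)*(-136) + 197 = -2*(-136) + 197 = 272 + 197 = 469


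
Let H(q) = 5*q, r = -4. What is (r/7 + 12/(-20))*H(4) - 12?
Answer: -248/7 ≈ -35.429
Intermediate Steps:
(r/7 + 12/(-20))*H(4) - 12 = (-4/7 + 12/(-20))*(5*4) - 12 = (-4*1/7 + 12*(-1/20))*20 - 12 = (-4/7 - 3/5)*20 - 12 = -41/35*20 - 12 = -164/7 - 12 = -248/7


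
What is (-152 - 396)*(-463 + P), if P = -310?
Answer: 423604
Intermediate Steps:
(-152 - 396)*(-463 + P) = (-152 - 396)*(-463 - 310) = -548*(-773) = 423604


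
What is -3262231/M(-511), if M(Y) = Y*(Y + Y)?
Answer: -466033/74606 ≈ -6.2466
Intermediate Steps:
M(Y) = 2*Y² (M(Y) = Y*(2*Y) = 2*Y²)
-3262231/M(-511) = -3262231/(2*(-511)²) = -3262231/(2*261121) = -3262231/522242 = -3262231*1/522242 = -466033/74606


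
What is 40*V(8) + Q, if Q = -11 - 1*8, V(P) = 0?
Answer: -19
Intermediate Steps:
Q = -19 (Q = -11 - 8 = -19)
40*V(8) + Q = 40*0 - 19 = 0 - 19 = -19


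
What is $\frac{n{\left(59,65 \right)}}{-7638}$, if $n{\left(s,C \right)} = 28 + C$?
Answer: $- \frac{31}{2546} \approx -0.012176$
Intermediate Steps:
$\frac{n{\left(59,65 \right)}}{-7638} = \frac{28 + 65}{-7638} = 93 \left(- \frac{1}{7638}\right) = - \frac{31}{2546}$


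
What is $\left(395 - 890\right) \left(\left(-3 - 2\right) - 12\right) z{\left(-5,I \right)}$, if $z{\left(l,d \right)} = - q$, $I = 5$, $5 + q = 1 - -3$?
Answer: $8415$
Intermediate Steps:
$q = -1$ ($q = -5 + \left(1 - -3\right) = -5 + \left(1 + 3\right) = -5 + 4 = -1$)
$z{\left(l,d \right)} = 1$ ($z{\left(l,d \right)} = \left(-1\right) \left(-1\right) = 1$)
$\left(395 - 890\right) \left(\left(-3 - 2\right) - 12\right) z{\left(-5,I \right)} = \left(395 - 890\right) \left(\left(-3 - 2\right) - 12\right) 1 = - 495 \left(\left(-3 - 2\right) - 12\right) 1 = - 495 \left(-5 - 12\right) 1 = - 495 \left(\left(-17\right) 1\right) = \left(-495\right) \left(-17\right) = 8415$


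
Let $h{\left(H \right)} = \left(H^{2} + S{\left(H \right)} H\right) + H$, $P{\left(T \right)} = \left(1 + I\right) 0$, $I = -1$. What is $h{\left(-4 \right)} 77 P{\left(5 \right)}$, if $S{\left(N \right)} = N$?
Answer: $0$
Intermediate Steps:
$P{\left(T \right)} = 0$ ($P{\left(T \right)} = \left(1 - 1\right) 0 = 0 \cdot 0 = 0$)
$h{\left(H \right)} = H + 2 H^{2}$ ($h{\left(H \right)} = \left(H^{2} + H H\right) + H = \left(H^{2} + H^{2}\right) + H = 2 H^{2} + H = H + 2 H^{2}$)
$h{\left(-4 \right)} 77 P{\left(5 \right)} = - 4 \left(1 + 2 \left(-4\right)\right) 77 \cdot 0 = - 4 \left(1 - 8\right) 77 \cdot 0 = \left(-4\right) \left(-7\right) 77 \cdot 0 = 28 \cdot 77 \cdot 0 = 2156 \cdot 0 = 0$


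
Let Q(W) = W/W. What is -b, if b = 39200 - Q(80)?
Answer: -39199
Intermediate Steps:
Q(W) = 1
b = 39199 (b = 39200 - 1*1 = 39200 - 1 = 39199)
-b = -1*39199 = -39199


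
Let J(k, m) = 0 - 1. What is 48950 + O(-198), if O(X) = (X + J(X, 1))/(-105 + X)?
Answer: 14832049/303 ≈ 48951.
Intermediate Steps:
J(k, m) = -1
O(X) = (-1 + X)/(-105 + X) (O(X) = (X - 1)/(-105 + X) = (-1 + X)/(-105 + X))
48950 + O(-198) = 48950 + (-1 - 198)/(-105 - 198) = 48950 - 199/(-303) = 48950 - 1/303*(-199) = 48950 + 199/303 = 14832049/303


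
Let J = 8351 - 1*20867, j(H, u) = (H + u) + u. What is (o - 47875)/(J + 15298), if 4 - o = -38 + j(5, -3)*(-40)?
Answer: -47873/2782 ≈ -17.208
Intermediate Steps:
j(H, u) = H + 2*u
o = 2 (o = 4 - (-38 + (5 + 2*(-3))*(-40)) = 4 - (-38 + (5 - 6)*(-40)) = 4 - (-38 - 1*(-40)) = 4 - (-38 + 40) = 4 - 1*2 = 4 - 2 = 2)
J = -12516 (J = 8351 - 20867 = -12516)
(o - 47875)/(J + 15298) = (2 - 47875)/(-12516 + 15298) = -47873/2782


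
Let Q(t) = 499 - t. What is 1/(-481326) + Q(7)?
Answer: 236812391/481326 ≈ 492.00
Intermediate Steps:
1/(-481326) + Q(7) = 1/(-481326) + (499 - 1*7) = -1/481326 + (499 - 7) = -1/481326 + 492 = 236812391/481326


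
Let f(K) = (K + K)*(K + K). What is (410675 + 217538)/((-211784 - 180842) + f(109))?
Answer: -628213/345102 ≈ -1.8204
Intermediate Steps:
f(K) = 4*K**2 (f(K) = (2*K)*(2*K) = 4*K**2)
(410675 + 217538)/((-211784 - 180842) + f(109)) = (410675 + 217538)/((-211784 - 180842) + 4*109**2) = 628213/(-392626 + 4*11881) = 628213/(-392626 + 47524) = 628213/(-345102) = 628213*(-1/345102) = -628213/345102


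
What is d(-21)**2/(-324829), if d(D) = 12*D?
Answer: -63504/324829 ≈ -0.19550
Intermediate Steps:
d(-21)**2/(-324829) = (12*(-21))**2/(-324829) = (-252)**2*(-1/324829) = 63504*(-1/324829) = -63504/324829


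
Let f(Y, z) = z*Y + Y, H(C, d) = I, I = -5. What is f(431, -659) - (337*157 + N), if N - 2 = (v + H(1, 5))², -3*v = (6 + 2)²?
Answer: -3034822/9 ≈ -3.3720e+5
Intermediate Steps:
H(C, d) = -5
v = -64/3 (v = -(6 + 2)²/3 = -⅓*8² = -⅓*64 = -64/3 ≈ -21.333)
N = 6259/9 (N = 2 + (-64/3 - 5)² = 2 + (-79/3)² = 2 + 6241/9 = 6259/9 ≈ 695.44)
f(Y, z) = Y + Y*z (f(Y, z) = Y*z + Y = Y + Y*z)
f(431, -659) - (337*157 + N) = 431*(1 - 659) - (337*157 + 6259/9) = 431*(-658) - (52909 + 6259/9) = -283598 - 1*482440/9 = -283598 - 482440/9 = -3034822/9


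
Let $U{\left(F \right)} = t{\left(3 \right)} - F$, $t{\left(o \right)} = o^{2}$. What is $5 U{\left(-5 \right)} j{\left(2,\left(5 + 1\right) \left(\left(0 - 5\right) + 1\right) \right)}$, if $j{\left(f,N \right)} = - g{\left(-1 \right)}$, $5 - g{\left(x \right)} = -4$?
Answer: $-630$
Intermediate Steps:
$g{\left(x \right)} = 9$ ($g{\left(x \right)} = 5 - -4 = 5 + 4 = 9$)
$U{\left(F \right)} = 9 - F$ ($U{\left(F \right)} = 3^{2} - F = 9 - F$)
$j{\left(f,N \right)} = -9$ ($j{\left(f,N \right)} = \left(-1\right) 9 = -9$)
$5 U{\left(-5 \right)} j{\left(2,\left(5 + 1\right) \left(\left(0 - 5\right) + 1\right) \right)} = 5 \left(9 - -5\right) \left(-9\right) = 5 \left(9 + 5\right) \left(-9\right) = 5 \cdot 14 \left(-9\right) = 70 \left(-9\right) = -630$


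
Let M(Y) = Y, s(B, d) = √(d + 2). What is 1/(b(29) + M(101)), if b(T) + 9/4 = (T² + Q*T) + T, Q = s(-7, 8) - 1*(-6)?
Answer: 18284/20759481 - 464*√10/20759481 ≈ 0.00081007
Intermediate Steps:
s(B, d) = √(2 + d)
Q = 6 + √10 (Q = √(2 + 8) - 1*(-6) = √10 + 6 = 6 + √10 ≈ 9.1623)
b(T) = -9/4 + T + T² + T*(6 + √10) (b(T) = -9/4 + ((T² + (6 + √10)*T) + T) = -9/4 + ((T² + T*(6 + √10)) + T) = -9/4 + (T + T² + T*(6 + √10)) = -9/4 + T + T² + T*(6 + √10))
1/(b(29) + M(101)) = 1/((-9/4 + 29² + 7*29 + 29*√10) + 101) = 1/((-9/4 + 841 + 203 + 29*√10) + 101) = 1/((4167/4 + 29*√10) + 101) = 1/(4571/4 + 29*√10)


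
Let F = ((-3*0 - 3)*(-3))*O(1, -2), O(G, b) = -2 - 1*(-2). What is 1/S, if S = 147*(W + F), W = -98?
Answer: -1/14406 ≈ -6.9416e-5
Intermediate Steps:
O(G, b) = 0 (O(G, b) = -2 + 2 = 0)
F = 0 (F = ((-3*0 - 3)*(-3))*0 = ((0 - 3)*(-3))*0 = -3*(-3)*0 = 9*0 = 0)
S = -14406 (S = 147*(-98 + 0) = 147*(-98) = -14406)
1/S = 1/(-14406) = -1/14406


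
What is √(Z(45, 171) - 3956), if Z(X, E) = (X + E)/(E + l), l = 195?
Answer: 8*I*√229970/61 ≈ 62.892*I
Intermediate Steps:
Z(X, E) = (E + X)/(195 + E) (Z(X, E) = (X + E)/(E + 195) = (E + X)/(195 + E))
√(Z(45, 171) - 3956) = √((171 + 45)/(195 + 171) - 3956) = √(216/366 - 3956) = √((1/366)*216 - 3956) = √(36/61 - 3956) = √(-241280/61) = 8*I*√229970/61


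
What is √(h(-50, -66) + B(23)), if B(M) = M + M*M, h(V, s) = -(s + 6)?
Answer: 6*√17 ≈ 24.739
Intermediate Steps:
h(V, s) = -6 - s (h(V, s) = -(6 + s) = -6 - s)
B(M) = M + M²
√(h(-50, -66) + B(23)) = √((-6 - 1*(-66)) + 23*(1 + 23)) = √((-6 + 66) + 23*24) = √(60 + 552) = √612 = 6*√17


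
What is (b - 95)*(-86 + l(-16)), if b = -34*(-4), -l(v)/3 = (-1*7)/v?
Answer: -57277/16 ≈ -3579.8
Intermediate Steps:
l(v) = 21/v (l(v) = -3*(-1*7)/v = -(-21)/v = 21/v)
b = 136
(b - 95)*(-86 + l(-16)) = (136 - 95)*(-86 + 21/(-16)) = 41*(-86 + 21*(-1/16)) = 41*(-86 - 21/16) = 41*(-1397/16) = -57277/16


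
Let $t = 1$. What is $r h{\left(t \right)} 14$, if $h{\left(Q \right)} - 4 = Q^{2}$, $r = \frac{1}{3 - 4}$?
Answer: $-70$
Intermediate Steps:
$r = -1$ ($r = \frac{1}{-1} = -1$)
$h{\left(Q \right)} = 4 + Q^{2}$
$r h{\left(t \right)} 14 = - (4 + 1^{2}) 14 = - (4 + 1) 14 = \left(-1\right) 5 \cdot 14 = \left(-5\right) 14 = -70$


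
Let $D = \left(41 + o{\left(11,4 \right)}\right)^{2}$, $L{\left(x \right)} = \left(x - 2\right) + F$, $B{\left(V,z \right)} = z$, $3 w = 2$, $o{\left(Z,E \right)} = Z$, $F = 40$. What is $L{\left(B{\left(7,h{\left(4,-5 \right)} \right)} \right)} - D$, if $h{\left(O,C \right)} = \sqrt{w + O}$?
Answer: $-2666 + \frac{\sqrt{42}}{3} \approx -2663.8$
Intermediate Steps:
$w = \frac{2}{3}$ ($w = \frac{1}{3} \cdot 2 = \frac{2}{3} \approx 0.66667$)
$h{\left(O,C \right)} = \sqrt{\frac{2}{3} + O}$
$L{\left(x \right)} = 38 + x$ ($L{\left(x \right)} = \left(x - 2\right) + 40 = \left(-2 + x\right) + 40 = 38 + x$)
$D = 2704$ ($D = \left(41 + 11\right)^{2} = 52^{2} = 2704$)
$L{\left(B{\left(7,h{\left(4,-5 \right)} \right)} \right)} - D = \left(38 + \frac{\sqrt{6 + 9 \cdot 4}}{3}\right) - 2704 = \left(38 + \frac{\sqrt{6 + 36}}{3}\right) - 2704 = \left(38 + \frac{\sqrt{42}}{3}\right) - 2704 = -2666 + \frac{\sqrt{42}}{3}$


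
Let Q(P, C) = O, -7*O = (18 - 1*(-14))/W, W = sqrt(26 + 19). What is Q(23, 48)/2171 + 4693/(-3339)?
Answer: -4693/3339 - 32*sqrt(5)/227955 ≈ -1.4058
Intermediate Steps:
W = 3*sqrt(5) (W = sqrt(45) = 3*sqrt(5) ≈ 6.7082)
O = -32*sqrt(5)/105 (O = -(18 - 1*(-14))/(7*(3*sqrt(5))) = -(18 + 14)*sqrt(5)/15/7 = -32*sqrt(5)/15/7 = -32*sqrt(5)/105 ≈ -0.68147)
Q(P, C) = -32*sqrt(5)/105
Q(23, 48)/2171 + 4693/(-3339) = -32*sqrt(5)/105/2171 + 4693/(-3339) = -32*sqrt(5)/105*(1/2171) + 4693*(-1/3339) = -32*sqrt(5)/227955 - 4693/3339 = -4693/3339 - 32*sqrt(5)/227955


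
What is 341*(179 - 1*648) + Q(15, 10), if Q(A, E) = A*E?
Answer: -159779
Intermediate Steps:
341*(179 - 1*648) + Q(15, 10) = 341*(179 - 1*648) + 15*10 = 341*(179 - 648) + 150 = 341*(-469) + 150 = -159929 + 150 = -159779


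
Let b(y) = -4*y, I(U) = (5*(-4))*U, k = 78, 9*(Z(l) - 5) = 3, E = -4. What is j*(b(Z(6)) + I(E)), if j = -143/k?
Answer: -968/9 ≈ -107.56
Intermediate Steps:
Z(l) = 16/3 (Z(l) = 5 + (1/9)*3 = 5 + 1/3 = 16/3)
I(U) = -20*U
j = -11/6 (j = -143/78 = -143*1/78 = -11/6 ≈ -1.8333)
j*(b(Z(6)) + I(E)) = -11*(-4*16/3 - 20*(-4))/6 = -11*(-64/3 + 80)/6 = -11/6*176/3 = -968/9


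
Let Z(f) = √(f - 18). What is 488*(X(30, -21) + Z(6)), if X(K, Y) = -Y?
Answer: 10248 + 976*I*√3 ≈ 10248.0 + 1690.5*I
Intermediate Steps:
Z(f) = √(-18 + f)
488*(X(30, -21) + Z(6)) = 488*(-1*(-21) + √(-18 + 6)) = 488*(21 + √(-12)) = 488*(21 + 2*I*√3) = 10248 + 976*I*√3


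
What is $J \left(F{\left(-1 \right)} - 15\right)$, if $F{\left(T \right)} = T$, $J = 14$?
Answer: $-224$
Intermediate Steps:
$J \left(F{\left(-1 \right)} - 15\right) = 14 \left(-1 - 15\right) = 14 \left(-16\right) = -224$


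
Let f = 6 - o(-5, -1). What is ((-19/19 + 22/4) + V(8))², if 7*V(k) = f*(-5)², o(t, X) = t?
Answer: 375769/196 ≈ 1917.2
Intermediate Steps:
f = 11 (f = 6 - 1*(-5) = 6 + 5 = 11)
V(k) = 275/7 (V(k) = (11*(-5)²)/7 = (11*25)/7 = (⅐)*275 = 275/7)
((-19/19 + 22/4) + V(8))² = ((-19/19 + 22/4) + 275/7)² = ((-19*1/19 + 22*(¼)) + 275/7)² = ((-1 + 11/2) + 275/7)² = (9/2 + 275/7)² = (613/14)² = 375769/196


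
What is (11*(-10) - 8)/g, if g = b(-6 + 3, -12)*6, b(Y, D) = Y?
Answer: 59/9 ≈ 6.5556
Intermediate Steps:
g = -18 (g = (-6 + 3)*6 = -3*6 = -18)
(11*(-10) - 8)/g = (11*(-10) - 8)/(-18) = (-110 - 8)*(-1/18) = -118*(-1/18) = 59/9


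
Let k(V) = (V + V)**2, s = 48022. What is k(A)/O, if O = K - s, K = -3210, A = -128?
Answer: -2048/1601 ≈ -1.2792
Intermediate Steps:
k(V) = 4*V**2 (k(V) = (2*V)**2 = 4*V**2)
O = -51232 (O = -3210 - 1*48022 = -3210 - 48022 = -51232)
k(A)/O = (4*(-128)**2)/(-51232) = (4*16384)*(-1/51232) = 65536*(-1/51232) = -2048/1601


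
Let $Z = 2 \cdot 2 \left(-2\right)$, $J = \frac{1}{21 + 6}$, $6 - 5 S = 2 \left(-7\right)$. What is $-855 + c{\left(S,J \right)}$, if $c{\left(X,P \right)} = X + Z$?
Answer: $-859$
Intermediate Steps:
$S = 4$ ($S = \frac{6}{5} - \frac{2 \left(-7\right)}{5} = \frac{6}{5} - - \frac{14}{5} = \frac{6}{5} + \frac{14}{5} = 4$)
$J = \frac{1}{27} \approx 0.037037$
$Z = -8$ ($Z = 4 \left(-2\right) = -8$)
$c{\left(X,P \right)} = -8 + X$ ($c{\left(X,P \right)} = X - 8 = -8 + X$)
$-855 + c{\left(S,J \right)} = -855 + \left(-8 + 4\right) = -855 - 4 = -859$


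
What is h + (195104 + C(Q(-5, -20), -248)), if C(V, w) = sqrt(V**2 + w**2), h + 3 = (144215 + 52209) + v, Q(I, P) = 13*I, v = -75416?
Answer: 316109 + sqrt(65729) ≈ 3.1637e+5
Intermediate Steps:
h = 121005 (h = -3 + ((144215 + 52209) - 75416) = -3 + (196424 - 75416) = -3 + 121008 = 121005)
h + (195104 + C(Q(-5, -20), -248)) = 121005 + (195104 + sqrt((13*(-5))**2 + (-248)**2)) = 121005 + (195104 + sqrt((-65)**2 + 61504)) = 121005 + (195104 + sqrt(4225 + 61504)) = 121005 + (195104 + sqrt(65729)) = 316109 + sqrt(65729)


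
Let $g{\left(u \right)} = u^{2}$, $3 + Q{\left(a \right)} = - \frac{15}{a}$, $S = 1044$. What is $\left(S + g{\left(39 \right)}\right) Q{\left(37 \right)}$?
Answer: $- \frac{323190}{37} \approx -8734.9$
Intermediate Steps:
$Q{\left(a \right)} = -3 - \frac{15}{a}$
$\left(S + g{\left(39 \right)}\right) Q{\left(37 \right)} = \left(1044 + 39^{2}\right) \left(-3 - \frac{15}{37}\right) = \left(1044 + 1521\right) \left(-3 - \frac{15}{37}\right) = 2565 \left(-3 - \frac{15}{37}\right) = 2565 \left(- \frac{126}{37}\right) = - \frac{323190}{37}$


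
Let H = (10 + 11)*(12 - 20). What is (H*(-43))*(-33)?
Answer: -238392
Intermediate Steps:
H = -168 (H = 21*(-8) = -168)
(H*(-43))*(-33) = -168*(-43)*(-33) = 7224*(-33) = -238392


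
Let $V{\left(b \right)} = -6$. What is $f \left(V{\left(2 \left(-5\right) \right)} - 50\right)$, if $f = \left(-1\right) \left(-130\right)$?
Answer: $-7280$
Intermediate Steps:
$f = 130$
$f \left(V{\left(2 \left(-5\right) \right)} - 50\right) = 130 \left(-6 - 50\right) = 130 \left(-56\right) = -7280$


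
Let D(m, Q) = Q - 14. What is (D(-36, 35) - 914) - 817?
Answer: -1710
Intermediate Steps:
D(m, Q) = -14 + Q
(D(-36, 35) - 914) - 817 = ((-14 + 35) - 914) - 817 = (21 - 914) - 817 = -893 - 817 = -1710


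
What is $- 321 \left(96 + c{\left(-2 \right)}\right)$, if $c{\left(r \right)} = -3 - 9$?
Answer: $-26964$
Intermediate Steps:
$c{\left(r \right)} = -12$ ($c{\left(r \right)} = -3 - 9 = -12$)
$- 321 \left(96 + c{\left(-2 \right)}\right) = - 321 \left(96 - 12\right) = \left(-321\right) 84 = -26964$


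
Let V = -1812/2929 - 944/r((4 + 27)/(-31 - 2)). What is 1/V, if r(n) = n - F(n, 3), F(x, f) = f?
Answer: 190385/45504324 ≈ 0.0041839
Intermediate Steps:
r(n) = -3 + n (r(n) = n - 1*3 = n - 3 = -3 + n)
V = 45504324/190385 (V = -1812/2929 - 944/(-3 + (4 + 27)/(-31 - 2)) = -1812*1/2929 - 944/(-3 + 31/(-33)) = -1812/2929 - 944/(-3 + 31*(-1/33)) = -1812/2929 - 944/(-3 - 31/33) = -1812/2929 - 944/(-130/33) = -1812/2929 - 944*(-33/130) = -1812/2929 + 15576/65 = 45504324/190385 ≈ 239.01)
1/V = 1/(45504324/190385) = 190385/45504324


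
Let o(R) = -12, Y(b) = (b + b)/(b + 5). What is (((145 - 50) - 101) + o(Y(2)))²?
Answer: 324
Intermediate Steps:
Y(b) = 2*b/(5 + b) (Y(b) = (2*b)/(5 + b) = 2*b/(5 + b))
(((145 - 50) - 101) + o(Y(2)))² = (((145 - 50) - 101) - 12)² = ((95 - 101) - 12)² = (-6 - 12)² = (-18)² = 324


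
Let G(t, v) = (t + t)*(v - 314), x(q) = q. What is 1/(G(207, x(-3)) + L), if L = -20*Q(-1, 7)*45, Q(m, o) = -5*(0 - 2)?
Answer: -1/140238 ≈ -7.1307e-6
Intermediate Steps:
Q(m, o) = 10 (Q(m, o) = -5*(-2) = 10)
G(t, v) = 2*t*(-314 + v) (G(t, v) = (2*t)*(-314 + v) = 2*t*(-314 + v))
L = -9000 (L = -20*10*45 = -200*45 = -9000)
1/(G(207, x(-3)) + L) = 1/(2*207*(-314 - 3) - 9000) = 1/(2*207*(-317) - 9000) = 1/(-131238 - 9000) = 1/(-140238) = -1/140238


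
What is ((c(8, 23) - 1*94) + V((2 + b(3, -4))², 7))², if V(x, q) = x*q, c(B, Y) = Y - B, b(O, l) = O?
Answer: 9216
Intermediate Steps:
V(x, q) = q*x
((c(8, 23) - 1*94) + V((2 + b(3, -4))², 7))² = (((23 - 1*8) - 1*94) + 7*(2 + 3)²)² = (((23 - 8) - 94) + 7*5²)² = ((15 - 94) + 7*25)² = (-79 + 175)² = 96² = 9216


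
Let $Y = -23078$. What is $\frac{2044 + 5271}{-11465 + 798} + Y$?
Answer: $- \frac{246180341}{10667} \approx -23079.0$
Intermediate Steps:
$\frac{2044 + 5271}{-11465 + 798} + Y = \frac{2044 + 5271}{-11465 + 798} - 23078 = \frac{7315}{-10667} - 23078 = 7315 \left(- \frac{1}{10667}\right) - 23078 = - \frac{7315}{10667} - 23078 = - \frac{246180341}{10667}$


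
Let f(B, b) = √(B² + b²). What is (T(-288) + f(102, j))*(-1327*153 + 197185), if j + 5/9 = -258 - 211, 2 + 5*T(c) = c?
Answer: 339068 - 58460*√187018/9 ≈ -2.4700e+6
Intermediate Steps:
T(c) = -⅖ + c/5
j = -4226/9 (j = -5/9 + (-258 - 211) = -5/9 - 469 = -4226/9 ≈ -469.56)
(T(-288) + f(102, j))*(-1327*153 + 197185) = ((-⅖ + (⅕)*(-288)) + √(102² + (-4226/9)²))*(-1327*153 + 197185) = ((-⅖ - 288/5) + √(10404 + 17859076/81))*(-203031 + 197185) = (-58 + √(18701800/81))*(-5846) = (-58 + 10*√187018/9)*(-5846) = 339068 - 58460*√187018/9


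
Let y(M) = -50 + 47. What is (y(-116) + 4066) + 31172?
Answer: 35235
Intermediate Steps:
y(M) = -3
(y(-116) + 4066) + 31172 = (-3 + 4066) + 31172 = 4063 + 31172 = 35235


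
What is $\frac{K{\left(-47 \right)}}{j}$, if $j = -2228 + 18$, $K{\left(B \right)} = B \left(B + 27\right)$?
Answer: $- \frac{94}{221} \approx -0.42534$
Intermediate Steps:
$K{\left(B \right)} = B \left(27 + B\right)$
$j = -2210$
$\frac{K{\left(-47 \right)}}{j} = \frac{\left(-47\right) \left(27 - 47\right)}{-2210} = \left(-47\right) \left(-20\right) \left(- \frac{1}{2210}\right) = 940 \left(- \frac{1}{2210}\right) = - \frac{94}{221}$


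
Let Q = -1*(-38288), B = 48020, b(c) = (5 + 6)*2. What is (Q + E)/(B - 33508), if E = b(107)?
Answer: 19155/7256 ≈ 2.6399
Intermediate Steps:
b(c) = 22 (b(c) = 11*2 = 22)
E = 22
Q = 38288
(Q + E)/(B - 33508) = (38288 + 22)/(48020 - 33508) = 38310/14512 = 38310*(1/14512) = 19155/7256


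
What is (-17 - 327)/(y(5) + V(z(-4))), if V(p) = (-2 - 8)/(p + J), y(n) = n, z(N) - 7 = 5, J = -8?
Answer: -688/5 ≈ -137.60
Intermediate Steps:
z(N) = 12 (z(N) = 7 + 5 = 12)
V(p) = -10/(-8 + p) (V(p) = (-2 - 8)/(p - 8) = -10/(-8 + p))
(-17 - 327)/(y(5) + V(z(-4))) = (-17 - 327)/(5 - 10/(-8 + 12)) = -344/(5 - 10/4) = -344/(5 - 10*¼) = -344/(5 - 5/2) = -344/5/2 = -344*⅖ = -688/5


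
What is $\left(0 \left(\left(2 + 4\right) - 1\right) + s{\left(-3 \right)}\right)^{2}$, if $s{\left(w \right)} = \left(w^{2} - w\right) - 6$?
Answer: $36$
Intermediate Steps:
$s{\left(w \right)} = -6 + w^{2} - w$
$\left(0 \left(\left(2 + 4\right) - 1\right) + s{\left(-3 \right)}\right)^{2} = \left(0 \left(\left(2 + 4\right) - 1\right) - \left(3 - 9\right)\right)^{2} = \left(0 \left(6 - 1\right) + \left(-6 + 9 + 3\right)\right)^{2} = \left(0 \cdot 5 + 6\right)^{2} = \left(0 + 6\right)^{2} = 6^{2} = 36$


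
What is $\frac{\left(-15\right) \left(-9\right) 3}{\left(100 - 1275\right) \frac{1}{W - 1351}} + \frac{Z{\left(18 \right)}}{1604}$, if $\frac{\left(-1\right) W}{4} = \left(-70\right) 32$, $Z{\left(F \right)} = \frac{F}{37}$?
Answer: $- \frac{18288944631}{6973390} \approx -2622.7$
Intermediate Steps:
$Z{\left(F \right)} = \frac{F}{37}$ ($Z{\left(F \right)} = F \frac{1}{37} = \frac{F}{37}$)
$W = 8960$ ($W = - 4 \left(\left(-70\right) 32\right) = \left(-4\right) \left(-2240\right) = 8960$)
$\frac{\left(-15\right) \left(-9\right) 3}{\left(100 - 1275\right) \frac{1}{W - 1351}} + \frac{Z{\left(18 \right)}}{1604} = \frac{\left(-15\right) \left(-9\right) 3}{\left(100 - 1275\right) \frac{1}{8960 - 1351}} + \frac{\frac{1}{37} \cdot 18}{1604} = \frac{135 \cdot 3}{\left(-1175\right) \frac{1}{7609}} + \frac{18}{37} \cdot \frac{1}{1604} = \frac{405}{\left(-1175\right) \frac{1}{7609}} + \frac{9}{29674} = \frac{405}{- \frac{1175}{7609}} + \frac{9}{29674} = 405 \left(- \frac{7609}{1175}\right) + \frac{9}{29674} = - \frac{616329}{235} + \frac{9}{29674} = - \frac{18288944631}{6973390}$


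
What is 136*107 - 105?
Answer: 14447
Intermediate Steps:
136*107 - 105 = 14552 - 105 = 14447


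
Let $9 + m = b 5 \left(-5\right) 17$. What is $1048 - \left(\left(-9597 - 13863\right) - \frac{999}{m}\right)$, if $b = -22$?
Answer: $\frac{228930227}{9341} \approx 24508.0$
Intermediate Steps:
$m = 9341$ ($m = -9 + - 22 \cdot 5 \left(-5\right) 17 = -9 + \left(-22\right) \left(-25\right) 17 = -9 + 550 \cdot 17 = -9 + 9350 = 9341$)
$1048 - \left(\left(-9597 - 13863\right) - \frac{999}{m}\right) = 1048 - \left(\left(-9597 - 13863\right) - \frac{999}{9341}\right) = 1048 - \left(-23460 - \frac{999}{9341}\right) = 1048 - - \frac{219140859}{9341} = 1048 + \frac{219140859}{9341} = \frac{228930227}{9341}$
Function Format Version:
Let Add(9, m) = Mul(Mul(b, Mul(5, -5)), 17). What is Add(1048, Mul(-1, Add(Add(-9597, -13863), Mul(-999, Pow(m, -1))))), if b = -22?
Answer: Rational(228930227, 9341) ≈ 24508.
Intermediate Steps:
m = 9341 (m = Add(-9, Mul(Mul(-22, Mul(5, -5)), 17)) = Add(-9, Mul(Mul(-22, -25), 17)) = Add(-9, Mul(550, 17)) = Add(-9, 9350) = 9341)
Add(1048, Mul(-1, Add(Add(-9597, -13863), Mul(-999, Pow(m, -1))))) = Add(1048, Mul(-1, Add(Add(-9597, -13863), Mul(-999, Pow(9341, -1))))) = Add(1048, Mul(-1, Add(-23460, Mul(-999, Rational(1, 9341))))) = Add(1048, Mul(-1, Add(-23460, Rational(-999, 9341)))) = Add(1048, Mul(-1, Rational(-219140859, 9341))) = Add(1048, Rational(219140859, 9341)) = Rational(228930227, 9341)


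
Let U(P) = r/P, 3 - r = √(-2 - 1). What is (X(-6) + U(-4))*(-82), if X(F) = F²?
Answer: -5781/2 - 41*I*√3/2 ≈ -2890.5 - 35.507*I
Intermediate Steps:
r = 3 - I*√3 (r = 3 - √(-2 - 1) = 3 - √(-3) = 3 - I*√3 ≈ 3.0 - 1.732*I)
U(P) = (3 - I*√3)/P
(X(-6) + U(-4))*(-82) = ((-6)² + (3 - I*√3)/(-4))*(-82) = (36 - (3 - I*√3)/4)*(-82) = (36 + (-¾ + I*√3/4))*(-82) = (141/4 + I*√3/4)*(-82) = -5781/2 - 41*I*√3/2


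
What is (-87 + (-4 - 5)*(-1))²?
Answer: 6084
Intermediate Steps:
(-87 + (-4 - 5)*(-1))² = (-87 - 9*(-1))² = (-87 + 9)² = (-78)² = 6084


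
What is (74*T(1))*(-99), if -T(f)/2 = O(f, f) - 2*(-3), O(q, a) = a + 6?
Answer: 190476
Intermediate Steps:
O(q, a) = 6 + a
T(f) = -24 - 2*f (T(f) = -2*((6 + f) - 2*(-3)) = -2*((6 + f) + 6) = -2*(12 + f) = -24 - 2*f)
(74*T(1))*(-99) = (74*(-24 - 2*1))*(-99) = (74*(-24 - 2))*(-99) = (74*(-26))*(-99) = -1924*(-99) = 190476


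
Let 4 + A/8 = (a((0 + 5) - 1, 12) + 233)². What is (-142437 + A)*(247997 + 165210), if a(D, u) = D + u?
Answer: 146084789573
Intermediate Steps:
A = 495976 (A = -32 + 8*((((0 + 5) - 1) + 12) + 233)² = -32 + 8*(((5 - 1) + 12) + 233)² = -32 + 8*((4 + 12) + 233)² = -32 + 8*(16 + 233)² = -32 + 8*249² = -32 + 8*62001 = -32 + 496008 = 495976)
(-142437 + A)*(247997 + 165210) = (-142437 + 495976)*(247997 + 165210) = 353539*413207 = 146084789573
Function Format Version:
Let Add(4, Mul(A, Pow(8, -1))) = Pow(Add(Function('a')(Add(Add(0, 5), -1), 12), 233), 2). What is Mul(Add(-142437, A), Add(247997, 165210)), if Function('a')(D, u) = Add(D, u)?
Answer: 146084789573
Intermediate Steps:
A = 495976 (A = Add(-32, Mul(8, Pow(Add(Add(Add(Add(0, 5), -1), 12), 233), 2))) = Add(-32, Mul(8, Pow(Add(Add(Add(5, -1), 12), 233), 2))) = Add(-32, Mul(8, Pow(Add(Add(4, 12), 233), 2))) = Add(-32, Mul(8, Pow(Add(16, 233), 2))) = Add(-32, Mul(8, Pow(249, 2))) = Add(-32, Mul(8, 62001)) = Add(-32, 496008) = 495976)
Mul(Add(-142437, A), Add(247997, 165210)) = Mul(Add(-142437, 495976), Add(247997, 165210)) = Mul(353539, 413207) = 146084789573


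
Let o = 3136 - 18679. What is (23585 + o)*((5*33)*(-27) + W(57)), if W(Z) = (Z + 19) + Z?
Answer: -34757524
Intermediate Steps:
o = -15543
W(Z) = 19 + 2*Z (W(Z) = (19 + Z) + Z = 19 + 2*Z)
(23585 + o)*((5*33)*(-27) + W(57)) = (23585 - 15543)*((5*33)*(-27) + (19 + 2*57)) = 8042*(165*(-27) + (19 + 114)) = 8042*(-4455 + 133) = 8042*(-4322) = -34757524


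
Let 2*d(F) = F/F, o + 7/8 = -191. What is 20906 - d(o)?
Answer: 41811/2 ≈ 20906.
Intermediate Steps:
o = -1535/8 (o = -7/8 - 191 = -1535/8 ≈ -191.88)
d(F) = ½ (d(F) = (F/F)/2 = (½)*1 = ½)
20906 - d(o) = 20906 - 1*½ = 20906 - ½ = 41811/2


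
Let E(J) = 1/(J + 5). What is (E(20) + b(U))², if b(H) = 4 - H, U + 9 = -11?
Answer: 361201/625 ≈ 577.92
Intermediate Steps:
U = -20 (U = -9 - 11 = -20)
E(J) = 1/(5 + J)
(E(20) + b(U))² = (1/(5 + 20) + (4 - 1*(-20)))² = (1/25 + (4 + 20))² = (1/25 + 24)² = (601/25)² = 361201/625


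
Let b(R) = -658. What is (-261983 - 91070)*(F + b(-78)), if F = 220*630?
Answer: -48700836926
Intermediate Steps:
F = 138600
(-261983 - 91070)*(F + b(-78)) = (-261983 - 91070)*(138600 - 658) = -353053*137942 = -48700836926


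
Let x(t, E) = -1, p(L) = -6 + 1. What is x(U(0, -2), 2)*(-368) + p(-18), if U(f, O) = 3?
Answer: 363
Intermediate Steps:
p(L) = -5
x(U(0, -2), 2)*(-368) + p(-18) = -1*(-368) - 5 = 368 - 5 = 363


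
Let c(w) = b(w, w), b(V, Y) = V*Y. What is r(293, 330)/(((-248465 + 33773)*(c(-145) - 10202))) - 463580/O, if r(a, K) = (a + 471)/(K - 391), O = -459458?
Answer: 8213496221606249/8140464486877251 ≈ 1.0090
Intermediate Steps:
c(w) = w² (c(w) = w*w = w²)
r(a, K) = (471 + a)/(-391 + K)
r(293, 330)/(((-248465 + 33773)*(c(-145) - 10202))) - 463580/O = ((471 + 293)/(-391 + 330))/(((-248465 + 33773)*((-145)² - 10202))) - 463580/(-459458) = (764/(-61))/((-214692*(21025 - 10202))) - 463580*(-1/459458) = (-1/61*764)/((-214692*10823)) + 231790/229729 = -764/61/(-2323611516) + 231790/229729 = -764/61*(-1/2323611516) + 231790/229729 = 191/35435075619 + 231790/229729 = 8213496221606249/8140464486877251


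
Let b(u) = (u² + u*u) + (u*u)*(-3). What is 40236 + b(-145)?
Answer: 19211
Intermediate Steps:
b(u) = -u² (b(u) = (u² + u²) + u²*(-3) = 2*u² - 3*u² = -u²)
40236 + b(-145) = 40236 - 1*(-145)² = 40236 - 1*21025 = 40236 - 21025 = 19211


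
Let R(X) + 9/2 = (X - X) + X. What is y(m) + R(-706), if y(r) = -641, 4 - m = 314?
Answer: -2703/2 ≈ -1351.5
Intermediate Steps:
m = -310 (m = 4 - 1*314 = 4 - 314 = -310)
R(X) = -9/2 + X (R(X) = -9/2 + ((X - X) + X) = -9/2 + (0 + X) = -9/2 + X)
y(m) + R(-706) = -641 + (-9/2 - 706) = -641 - 1421/2 = -2703/2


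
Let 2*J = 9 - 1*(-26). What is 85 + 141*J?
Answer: 5105/2 ≈ 2552.5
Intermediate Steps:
J = 35/2 (J = (9 - 1*(-26))/2 = (9 + 26)/2 = (½)*35 = 35/2 ≈ 17.500)
85 + 141*J = 85 + 141*(35/2) = 85 + 4935/2 = 5105/2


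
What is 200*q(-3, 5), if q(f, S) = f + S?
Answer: 400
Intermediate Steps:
q(f, S) = S + f
200*q(-3, 5) = 200*(5 - 3) = 200*2 = 400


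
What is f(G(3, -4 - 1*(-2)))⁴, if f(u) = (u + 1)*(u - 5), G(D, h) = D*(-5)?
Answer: 6146560000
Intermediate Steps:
G(D, h) = -5*D
f(u) = (1 + u)*(-5 + u)
f(G(3, -4 - 1*(-2)))⁴ = (-5 + (-5*3)² - (-20)*3)⁴ = (-5 + (-15)² - 4*(-15))⁴ = (-5 + 225 + 60)⁴ = 280⁴ = 6146560000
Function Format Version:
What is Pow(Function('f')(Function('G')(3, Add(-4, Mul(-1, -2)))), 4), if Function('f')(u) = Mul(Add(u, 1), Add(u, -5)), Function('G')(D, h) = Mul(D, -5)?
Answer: 6146560000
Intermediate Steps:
Function('G')(D, h) = Mul(-5, D)
Function('f')(u) = Mul(Add(1, u), Add(-5, u))
Pow(Function('f')(Function('G')(3, Add(-4, Mul(-1, -2)))), 4) = Pow(Add(-5, Pow(Mul(-5, 3), 2), Mul(-4, Mul(-5, 3))), 4) = Pow(Add(-5, Pow(-15, 2), Mul(-4, -15)), 4) = Pow(Add(-5, 225, 60), 4) = Pow(280, 4) = 6146560000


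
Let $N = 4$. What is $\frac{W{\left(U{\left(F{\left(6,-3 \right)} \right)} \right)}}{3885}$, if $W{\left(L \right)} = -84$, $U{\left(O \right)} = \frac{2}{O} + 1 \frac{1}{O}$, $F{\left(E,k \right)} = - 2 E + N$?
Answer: $- \frac{4}{185} \approx -0.021622$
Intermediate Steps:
$F{\left(E,k \right)} = 4 - 2 E$ ($F{\left(E,k \right)} = - 2 E + 4 = 4 - 2 E$)
$U{\left(O \right)} = \frac{3}{O}$ ($U{\left(O \right)} = \frac{2}{O} + \frac{1}{O} = \frac{3}{O}$)
$\frac{W{\left(U{\left(F{\left(6,-3 \right)} \right)} \right)}}{3885} = - \frac{84}{3885} = \left(-84\right) \frac{1}{3885} = - \frac{4}{185}$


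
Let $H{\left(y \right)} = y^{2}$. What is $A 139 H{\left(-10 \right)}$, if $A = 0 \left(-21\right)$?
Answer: $0$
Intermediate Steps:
$A = 0$
$A 139 H{\left(-10 \right)} = 0 \cdot 139 \left(-10\right)^{2} = 0 \cdot 100 = 0$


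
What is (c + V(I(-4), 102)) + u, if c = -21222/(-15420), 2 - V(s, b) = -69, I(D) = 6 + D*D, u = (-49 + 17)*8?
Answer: -471913/2570 ≈ -183.62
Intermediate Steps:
u = -256 (u = -32*8 = -256)
I(D) = 6 + D**2
V(s, b) = 71 (V(s, b) = 2 - 1*(-69) = 2 + 69 = 71)
c = 3537/2570 (c = -21222*(-1/15420) = 3537/2570 ≈ 1.3763)
(c + V(I(-4), 102)) + u = (3537/2570 + 71) - 256 = 186007/2570 - 256 = -471913/2570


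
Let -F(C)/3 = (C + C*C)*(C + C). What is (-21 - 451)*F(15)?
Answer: 10195200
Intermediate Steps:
F(C) = -6*C*(C + C²) (F(C) = -3*(C + C*C)*(C + C) = -3*(C + C²)*2*C = -6*C*(C + C²))
(-21 - 451)*F(15) = (-21 - 451)*(6*15²*(-1 - 1*15)) = -2832*225*(-1 - 15) = -2832*225*(-16) = -472*(-21600) = 10195200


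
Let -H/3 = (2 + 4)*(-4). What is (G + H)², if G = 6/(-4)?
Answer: 19881/4 ≈ 4970.3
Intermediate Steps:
G = -3/2 (G = 6*(-¼) = -3/2 ≈ -1.5000)
H = 72 (H = -3*(2 + 4)*(-4) = -18*(-4) = -3*(-24) = 72)
(G + H)² = (-3/2 + 72)² = (141/2)² = 19881/4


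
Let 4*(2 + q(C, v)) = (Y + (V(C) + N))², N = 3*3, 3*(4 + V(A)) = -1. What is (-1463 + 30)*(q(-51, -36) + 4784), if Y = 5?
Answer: -247898969/36 ≈ -6.8861e+6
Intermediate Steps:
V(A) = -13/3 (V(A) = -4 + (⅓)*(-1) = -4 - ⅓ = -13/3)
N = 9
q(C, v) = 769/36 (q(C, v) = -2 + (5 + (-13/3 + 9))²/4 = -2 + (5 + 14/3)²/4 = -2 + (29/3)²/4 = -2 + (¼)*(841/9) = -2 + 841/36 = 769/36)
(-1463 + 30)*(q(-51, -36) + 4784) = (-1463 + 30)*(769/36 + 4784) = -1433*172993/36 = -247898969/36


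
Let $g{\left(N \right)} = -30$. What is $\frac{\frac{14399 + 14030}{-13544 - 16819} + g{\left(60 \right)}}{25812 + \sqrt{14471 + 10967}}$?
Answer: $- \frac{4040950338}{3371476681313} + \frac{939319 \sqrt{25438}}{20228860087878} \approx -0.0011912$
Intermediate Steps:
$\frac{\frac{14399 + 14030}{-13544 - 16819} + g{\left(60 \right)}}{25812 + \sqrt{14471 + 10967}} = \frac{\frac{14399 + 14030}{-13544 - 16819} - 30}{25812 + \sqrt{14471 + 10967}} = \frac{\frac{28429}{-30363} - 30}{25812 + \sqrt{25438}} = \frac{28429 \left(- \frac{1}{30363}\right) - 30}{25812 + \sqrt{25438}} = \frac{- \frac{28429}{30363} - 30}{25812 + \sqrt{25438}} = - \frac{939319}{30363 \left(25812 + \sqrt{25438}\right)}$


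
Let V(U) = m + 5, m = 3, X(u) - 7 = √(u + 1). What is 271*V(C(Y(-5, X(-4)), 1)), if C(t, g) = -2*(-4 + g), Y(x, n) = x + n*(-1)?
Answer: 2168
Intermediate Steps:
X(u) = 7 + √(1 + u) (X(u) = 7 + √(u + 1) = 7 + √(1 + u))
Y(x, n) = x - n
C(t, g) = 8 - 2*g
V(U) = 8 (V(U) = 3 + 5 = 8)
271*V(C(Y(-5, X(-4)), 1)) = 271*8 = 2168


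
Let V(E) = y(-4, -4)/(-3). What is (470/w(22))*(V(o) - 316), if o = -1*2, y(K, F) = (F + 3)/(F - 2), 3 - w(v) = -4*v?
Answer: -1336915/819 ≈ -1632.4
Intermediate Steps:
w(v) = 3 + 4*v (w(v) = 3 - (-4)*v = 3 + 4*v)
y(K, F) = (3 + F)/(-2 + F)
o = -2
V(E) = -1/18 (V(E) = ((3 - 4)/(-2 - 4))/(-3) = (-1/(-6))*(-1/3) = -1/6*(-1)*(-1/3) = (1/6)*(-1/3) = -1/18)
(470/w(22))*(V(o) - 316) = (470/(3 + 4*22))*(-1/18 - 316) = (470/(3 + 88))*(-5689/18) = (470/91)*(-5689/18) = -1336915/819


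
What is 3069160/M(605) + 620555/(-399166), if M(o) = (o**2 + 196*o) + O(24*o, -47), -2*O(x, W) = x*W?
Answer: 142526897537/65928252390 ≈ 2.1618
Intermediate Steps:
O(x, W) = -W*x/2 (O(x, W) = -x*W/2 = -W*x/2)
M(o) = o**2 + 760*o (M(o) = (o**2 + 196*o) - 1/2*(-47)*24*o = (o**2 + 196*o) + 564*o = o**2 + 760*o)
3069160/M(605) + 620555/(-399166) = 3069160/((605*(760 + 605))) + 620555/(-399166) = 3069160/((605*1365)) + 620555*(-1/399166) = 3069160/825825 - 620555/399166 = 3069160*(1/825825) - 620555/399166 = 613832/165165 - 620555/399166 = 142526897537/65928252390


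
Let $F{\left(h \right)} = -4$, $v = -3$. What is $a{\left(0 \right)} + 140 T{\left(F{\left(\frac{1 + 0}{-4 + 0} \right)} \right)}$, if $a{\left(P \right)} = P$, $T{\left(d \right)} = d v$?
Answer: $1680$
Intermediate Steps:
$T{\left(d \right)} = - 3 d$ ($T{\left(d \right)} = d \left(-3\right) = - 3 d$)
$a{\left(0 \right)} + 140 T{\left(F{\left(\frac{1 + 0}{-4 + 0} \right)} \right)} = 0 + 140 \left(\left(-3\right) \left(-4\right)\right) = 0 + 140 \cdot 12 = 0 + 1680 = 1680$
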